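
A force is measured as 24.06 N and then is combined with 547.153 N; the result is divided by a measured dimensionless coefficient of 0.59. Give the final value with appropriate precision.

9.7 × 10^2 N

24.06 N + 547.153 N = 571.213 N; the sum is limited to 2 decimal places (5 s.f.).
Carrying full precision, 571.213 ÷ 0.59 = 968.157627119… N; 0.59 has 2 s.f., so the result keeps min(5, 2) = 2 s.f.
Rounded to 2 significant figures: 9.7 × 10^2 N.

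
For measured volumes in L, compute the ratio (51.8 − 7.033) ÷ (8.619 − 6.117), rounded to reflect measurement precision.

51.8 − 7.033 = 44.767, limited to 1 d.p. → 3 s.f.; 8.619 − 6.117 = 2.502, limited to 3 d.p. → 4 s.f.
Carrying full precision, 44.767 ÷ 2.502 = 17.8924860112…; keep min(3, 4) = 3 s.f.
Rounded to 3 significant figures: 17.9.

17.9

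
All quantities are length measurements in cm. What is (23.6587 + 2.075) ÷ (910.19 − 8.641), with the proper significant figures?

0.028544

23.6587 + 2.075 = 25.7337, limited to 3 d.p. → 5 s.f.; 910.19 − 8.641 = 901.549, limited to 2 d.p. → 5 s.f.
Carrying full precision, 25.7337 ÷ 901.549 = 0.0285438728233…; keep min(5, 5) = 5 s.f.
Rounded to 5 significant figures: 0.028544.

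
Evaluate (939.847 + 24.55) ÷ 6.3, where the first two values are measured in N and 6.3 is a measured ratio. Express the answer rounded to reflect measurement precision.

939.847 N + 24.55 N = 964.397 N; the sum is limited to 2 decimal places (5 s.f.).
Carrying full precision, 964.397 ÷ 6.3 = 153.078888889… N; 6.3 has 2 s.f., so the result keeps min(5, 2) = 2 s.f.
Rounded to 2 significant figures: 1.5 × 10^2 N.

1.5 × 10^2 N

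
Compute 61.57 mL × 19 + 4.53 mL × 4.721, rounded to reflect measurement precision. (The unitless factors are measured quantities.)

61.57 × 19 = 1169.83 → 1.2 × 10³ mL (2 s.f., last digit at the 10^2 place).
4.53 × 4.721 = 21.38613 → 21.4 mL (3 s.f., last digit at the 10^-1 place).
Sum: 1191.21613 mL; keep the coarser place, 10^2.
Result: 1.2 × 10³ mL.

1.2 × 10³ mL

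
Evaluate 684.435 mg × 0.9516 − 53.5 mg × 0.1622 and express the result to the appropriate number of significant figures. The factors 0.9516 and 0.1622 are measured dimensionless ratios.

642.6 mg

684.435 × 0.9516 = 651.308346 → 651.3 mg (4 s.f., last digit at the 10^-1 place).
53.5 × 0.1622 = 8.6777 → 8.68 mg (3 s.f., last digit at the 10^-2 place).
Difference: 642.630646 mg; keep the coarser place, 10^-1.
Result: 642.6 mg.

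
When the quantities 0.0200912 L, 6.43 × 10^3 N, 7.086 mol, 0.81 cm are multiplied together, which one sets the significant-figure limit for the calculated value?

0.81 cm

0.0200912 L → 6 s.f.; 6.43 × 10^3 N → 3 s.f.; 7.086 mol → 4 s.f.; 0.81 cm → 2 s.f.
The fewest is 2 significant figures, from 0.81 cm.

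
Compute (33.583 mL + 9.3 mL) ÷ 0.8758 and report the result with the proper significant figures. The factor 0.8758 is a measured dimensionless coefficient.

49.0 mL

33.583 mL + 9.3 mL = 42.883 mL; the sum is limited to 1 decimal place (3 s.f.).
Carrying full precision, 42.883 ÷ 0.8758 = 48.9643754282… mL; 0.8758 has 4 s.f., so the result keeps min(3, 4) = 3 s.f.
Rounded to 3 significant figures: 49.0 mL.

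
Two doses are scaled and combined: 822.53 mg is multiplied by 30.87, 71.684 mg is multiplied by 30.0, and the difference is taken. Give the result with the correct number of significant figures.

822.53 × 30.87 = 25391.5011 → 2.539 × 10⁴ mg (4 s.f., last digit at the 10^1 place).
71.684 × 30.0 = 2150.52 → 2.15 × 10³ mg (3 s.f., last digit at the 10^1 place).
Difference: 23240.9811 mg; keep the coarser place, 10^1.
Result: 2.324 × 10⁴ mg.

2.324 × 10⁴ mg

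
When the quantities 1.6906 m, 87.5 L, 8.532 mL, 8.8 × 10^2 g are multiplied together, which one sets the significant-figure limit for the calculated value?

1.6906 m → 5 s.f.; 87.5 L → 3 s.f.; 8.532 mL → 4 s.f.; 8.8 × 10^2 g → 2 s.f.
The fewest is 2 significant figures, from 8.8 × 10^2 g.

8.8 × 10^2 g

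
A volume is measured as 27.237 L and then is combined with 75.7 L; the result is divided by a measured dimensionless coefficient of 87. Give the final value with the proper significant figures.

27.237 L + 75.7 L = 102.937 L; the sum is limited to 1 decimal place (4 s.f.).
Carrying full precision, 102.937 ÷ 87 = 1.18318390805… L; 87 has 2 s.f., so the result keeps min(4, 2) = 2 s.f.
Rounded to 2 significant figures: 1.2 L.

1.2 L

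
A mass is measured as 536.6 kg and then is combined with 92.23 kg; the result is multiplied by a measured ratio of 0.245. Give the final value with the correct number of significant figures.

536.6 kg + 92.23 kg = 628.83 kg; the sum is limited to 1 decimal place (4 s.f.).
Carrying full precision, 628.83 × 0.245 = 154.06335 kg; 0.245 has 3 s.f., so the result keeps min(4, 3) = 3 s.f.
Rounded to 3 significant figures: 1.54 × 10² kg.

1.54 × 10² kg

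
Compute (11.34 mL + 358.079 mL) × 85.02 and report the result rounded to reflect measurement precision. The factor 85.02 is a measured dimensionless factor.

11.34 mL + 358.079 mL = 369.419 mL; the sum is limited to 2 decimal places (5 s.f.).
Carrying full precision, 369.419 × 85.02 = 31408.00338 mL; 85.02 has 4 s.f., so the result keeps min(5, 4) = 4 s.f.
Rounded to 4 significant figures: 3.141 × 10⁴ mL.

3.141 × 10⁴ mL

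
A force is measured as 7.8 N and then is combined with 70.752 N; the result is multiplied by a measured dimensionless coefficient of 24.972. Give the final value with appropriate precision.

1.96 × 10^3 N

7.8 N + 70.752 N = 78.552 N; the sum is limited to 1 decimal place (3 s.f.).
Carrying full precision, 78.552 × 24.972 = 1961.600544 N; 24.972 has 5 s.f., so the result keeps min(3, 5) = 3 s.f.
Rounded to 3 significant figures: 1.96 × 10^3 N.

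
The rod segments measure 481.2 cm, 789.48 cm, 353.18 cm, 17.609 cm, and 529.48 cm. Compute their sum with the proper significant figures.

2170.9 cm

481.2 cm + 789.48 cm + 353.18 cm + 17.609 cm + 529.48 cm = 2170.949 cm.
Addition/subtraction keeps the fewest decimal places: 481.2 → 1 decimal place, 789.48 → 2 decimal places, 353.18 → 2 decimal places, 17.609 → 3 decimal places, 529.48 → 2 decimal places; limit is 1.
Rounded to 1 decimal place: 2170.9 cm.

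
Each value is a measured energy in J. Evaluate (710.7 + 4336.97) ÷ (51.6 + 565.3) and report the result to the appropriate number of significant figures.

8.182

710.7 + 4336.97 = 5047.67, limited to 1 d.p. → 5 s.f.; 51.6 + 565.3 = 616.9, limited to 1 d.p. → 4 s.f.
Carrying full precision, 5047.67 ÷ 616.9 = 8.18231479981…; keep min(5, 4) = 4 s.f.
Rounded to 4 significant figures: 8.182.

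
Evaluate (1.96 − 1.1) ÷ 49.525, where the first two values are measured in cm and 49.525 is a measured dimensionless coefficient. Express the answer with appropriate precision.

0.02 cm

1.96 cm − 1.1 cm = 0.86 cm; the difference is limited to 1 decimal place (1 s.f.).
Carrying full precision, 0.86 ÷ 49.525 = 0.0173649671883… cm; 49.525 has 5 s.f., so the result keeps min(1, 5) = 1 s.f.
Rounded to 1 significant figure: 0.02 cm.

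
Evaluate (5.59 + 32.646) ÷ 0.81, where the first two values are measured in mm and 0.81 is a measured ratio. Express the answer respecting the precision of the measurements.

5.59 mm + 32.646 mm = 38.236 mm; the sum is limited to 2 decimal places (4 s.f.).
Carrying full precision, 38.236 ÷ 0.81 = 47.2049382716… mm; 0.81 has 2 s.f., so the result keeps min(4, 2) = 2 s.f.
Rounded to 2 significant figures: 47 mm.

47 mm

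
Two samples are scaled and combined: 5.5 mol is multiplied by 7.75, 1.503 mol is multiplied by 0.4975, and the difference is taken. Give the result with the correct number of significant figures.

5.5 × 7.75 = 42.625 → 43 mol (2 s.f., last digit at the 10^0 place).
1.503 × 0.4975 = 0.7477425 → 0.7477 mol (4 s.f., last digit at the 10^-4 place).
Difference: 41.8772575 mol; keep the coarser place, 10^0.
Result: 42 mol.

42 mol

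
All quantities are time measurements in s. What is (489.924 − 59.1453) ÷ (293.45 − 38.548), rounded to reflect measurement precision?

1.6900

489.924 − 59.1453 = 430.7787, limited to 3 d.p. → 6 s.f.; 293.45 − 38.548 = 254.902, limited to 2 d.p. → 5 s.f.
Carrying full precision, 430.7787 ÷ 254.902 = 1.68997771693…; keep min(6, 5) = 5 s.f.
Rounded to 5 significant figures: 1.6900.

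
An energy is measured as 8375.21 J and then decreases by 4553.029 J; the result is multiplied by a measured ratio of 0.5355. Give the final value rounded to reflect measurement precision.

8375.21 J − 4553.029 J = 3822.181 J; the difference is limited to 2 decimal places (6 s.f.).
Carrying full precision, 3822.181 × 0.5355 = 2046.7779255 J; 0.5355 has 4 s.f., so the result keeps min(6, 4) = 4 s.f.
Rounded to 4 significant figures: 2.047 × 10³ J.

2.047 × 10³ J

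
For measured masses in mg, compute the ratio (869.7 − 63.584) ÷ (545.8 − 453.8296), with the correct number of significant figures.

8.76

869.7 − 63.584 = 806.116, limited to 1 d.p. → 4 s.f.; 545.8 − 453.8296 = 91.9704, limited to 1 d.p. → 3 s.f.
Carrying full precision, 806.116 ÷ 91.9704 = 8.76495046232…; keep min(4, 3) = 3 s.f.
Rounded to 3 significant figures: 8.76.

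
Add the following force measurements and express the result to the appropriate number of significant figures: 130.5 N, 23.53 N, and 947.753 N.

130.5 N + 23.53 N + 947.753 N = 1101.783 N.
Addition/subtraction keeps the fewest decimal places: 130.5 → 1 decimal place, 23.53 → 2 decimal places, 947.753 → 3 decimal places; limit is 1.
Rounded to 1 decimal place: 1101.8 N.

1101.8 N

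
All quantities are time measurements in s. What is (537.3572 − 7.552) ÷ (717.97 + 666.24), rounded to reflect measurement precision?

0.382749

537.3572 − 7.552 = 529.8052, limited to 3 d.p. → 6 s.f.; 717.97 + 666.24 = 1384.21, limited to 2 d.p. → 6 s.f.
Carrying full precision, 529.8052 ÷ 1384.21 = 0.382749149334…; keep min(6, 6) = 6 s.f.
Rounded to 6 significant figures: 0.382749.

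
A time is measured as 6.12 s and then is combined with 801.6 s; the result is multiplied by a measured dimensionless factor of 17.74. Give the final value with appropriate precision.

1.433 × 10⁴ s

6.12 s + 801.6 s = 807.72 s; the sum is limited to 1 decimal place (4 s.f.).
Carrying full precision, 807.72 × 17.74 = 14328.9528 s; 17.74 has 4 s.f., so the result keeps min(4, 4) = 4 s.f.
Rounded to 4 significant figures: 1.433 × 10⁴ s.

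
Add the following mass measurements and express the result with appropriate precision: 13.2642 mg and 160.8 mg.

13.2642 mg + 160.8 mg = 174.0642 mg.
Addition/subtraction keeps the fewest decimal places: 13.2642 → 4 decimal places, 160.8 → 1 decimal place; limit is 1.
Rounded to 1 decimal place: 1.741 × 10^2 mg.

1.741 × 10^2 mg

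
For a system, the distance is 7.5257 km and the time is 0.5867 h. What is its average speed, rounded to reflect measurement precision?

average speed = 7.5257 km ÷ 0.5867 h = 12.8271689109… km/h.
7.5257 has 5 significant figures; 0.5867 has 4.
Division/multiplication keeps the fewest: 4 significant figures.
Rounded: 12.83 km/h.

12.83 km/h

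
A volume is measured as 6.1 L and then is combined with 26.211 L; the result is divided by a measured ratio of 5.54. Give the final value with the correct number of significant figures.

6.1 L + 26.211 L = 32.311 L; the sum is limited to 1 decimal place (3 s.f.).
Carrying full precision, 32.311 ÷ 5.54 = 5.83231046931… L; 5.54 has 3 s.f., so the result keeps min(3, 3) = 3 s.f.
Rounded to 3 significant figures: 5.83 L.

5.83 L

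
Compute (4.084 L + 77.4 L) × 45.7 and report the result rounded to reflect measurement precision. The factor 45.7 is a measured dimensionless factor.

4.084 L + 77.4 L = 81.484 L; the sum is limited to 1 decimal place (3 s.f.).
Carrying full precision, 81.484 × 45.7 = 3723.8188 L; 45.7 has 3 s.f., so the result keeps min(3, 3) = 3 s.f.
Rounded to 3 significant figures: 3.72 × 10³ L.

3.72 × 10³ L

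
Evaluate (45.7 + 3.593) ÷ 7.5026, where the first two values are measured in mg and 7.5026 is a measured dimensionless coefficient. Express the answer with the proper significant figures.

6.57 mg

45.7 mg + 3.593 mg = 49.293 mg; the sum is limited to 1 decimal place (3 s.f.).
Carrying full precision, 49.293 ÷ 7.5026 = 6.57012235758… mg; 7.5026 has 5 s.f., so the result keeps min(3, 5) = 3 s.f.
Rounded to 3 significant figures: 6.57 mg.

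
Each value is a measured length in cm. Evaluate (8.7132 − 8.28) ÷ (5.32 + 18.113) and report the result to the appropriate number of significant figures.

8.7132 − 8.28 = 0.4332, limited to 2 d.p. → 2 s.f.; 5.32 + 18.113 = 23.433, limited to 2 d.p. → 4 s.f.
Carrying full precision, 0.4332 ÷ 23.433 = 0.0184867494559…; keep min(2, 4) = 2 s.f.
Rounded to 2 significant figures: 0.018.

0.018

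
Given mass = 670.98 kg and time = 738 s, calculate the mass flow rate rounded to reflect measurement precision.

mass flow rate = 670.98 kg ÷ 738 s = 0.90918699187… kg/s.
670.98 has 5 significant figures; 738 has 3.
Division/multiplication keeps the fewest: 3 significant figures.
Rounded: 0.909 kg/s.

0.909 kg/s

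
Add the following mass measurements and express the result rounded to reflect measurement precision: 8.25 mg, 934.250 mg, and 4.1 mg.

946.6 mg

8.25 mg + 934.250 mg + 4.1 mg = 946.600 mg.
Addition/subtraction keeps the fewest decimal places: 8.25 → 2 decimal places, 934.250 → 3 decimal places, 4.1 → 1 decimal place; limit is 1.
Rounded to 1 decimal place: 946.6 mg.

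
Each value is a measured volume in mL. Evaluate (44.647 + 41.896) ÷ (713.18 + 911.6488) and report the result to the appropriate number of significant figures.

0.053263

44.647 + 41.896 = 86.543, limited to 3 d.p. → 5 s.f.; 713.18 + 911.6488 = 1624.8288, limited to 2 d.p. → 6 s.f.
Carrying full precision, 86.543 ÷ 1624.8288 = 0.0532628422145…; keep min(5, 6) = 5 s.f.
Rounded to 5 significant figures: 0.053263.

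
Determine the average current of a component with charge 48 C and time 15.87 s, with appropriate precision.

average current = 48 C ÷ 15.87 s = 3.02457466919… A.
48 has 2 significant figures; 15.87 has 4.
Division/multiplication keeps the fewest: 2 significant figures.
Rounded: 3.0 A.

3.0 A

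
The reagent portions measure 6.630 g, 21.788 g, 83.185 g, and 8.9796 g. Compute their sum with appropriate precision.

6.630 g + 21.788 g + 83.185 g + 8.9796 g = 120.5826 g.
Addition/subtraction keeps the fewest decimal places: 6.630 → 3 decimal places, 21.788 → 3 decimal places, 83.185 → 3 decimal places, 8.9796 → 4 decimal places; limit is 3.
Rounded to 3 decimal places: 120.583 g.

120.583 g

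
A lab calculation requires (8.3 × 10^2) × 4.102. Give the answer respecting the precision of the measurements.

(8.3 × 10^2) × 4.102 = 3404.66
Multiplication/division keeps the fewest significant figures: 8.3 × 10^2 → 2 s.f., 4.102 → 4 s.f.; limit is 2.
Rounded to 2 significant figures: 3.4 × 10^3.

3.4 × 10^3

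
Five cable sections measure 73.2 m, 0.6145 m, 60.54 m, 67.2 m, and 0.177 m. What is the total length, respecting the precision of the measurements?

73.2 m + 0.6145 m + 60.54 m + 67.2 m + 0.177 m = 201.7315 m.
Addition/subtraction keeps the fewest decimal places: 73.2 → 1 decimal place, 0.6145 → 4 decimal places, 60.54 → 2 decimal places, 67.2 → 1 decimal place, 0.177 → 3 decimal places; limit is 1.
Rounded to 1 decimal place: 201.7 m.

201.7 m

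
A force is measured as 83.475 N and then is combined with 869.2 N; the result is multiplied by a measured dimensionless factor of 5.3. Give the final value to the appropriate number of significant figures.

5.0 × 10³ N

83.475 N + 869.2 N = 952.675 N; the sum is limited to 1 decimal place (4 s.f.).
Carrying full precision, 952.675 × 5.3 = 5049.1775 N; 5.3 has 2 s.f., so the result keeps min(4, 2) = 2 s.f.
Rounded to 2 significant figures: 5.0 × 10³ N.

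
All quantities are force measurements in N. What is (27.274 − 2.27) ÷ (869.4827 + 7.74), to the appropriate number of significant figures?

27.274 − 2.27 = 25.004, limited to 2 d.p. → 4 s.f.; 869.4827 + 7.74 = 877.2227, limited to 2 d.p. → 5 s.f.
Carrying full precision, 25.004 ÷ 877.2227 = 0.0285035943552…; keep min(4, 5) = 4 s.f.
Rounded to 4 significant figures: 0.02850.

0.02850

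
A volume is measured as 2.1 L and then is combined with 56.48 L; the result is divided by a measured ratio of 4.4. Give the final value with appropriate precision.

2.1 L + 56.48 L = 58.58 L; the sum is limited to 1 decimal place (3 s.f.).
Carrying full precision, 58.58 ÷ 4.4 = 13.3136363636… L; 4.4 has 2 s.f., so the result keeps min(3, 2) = 2 s.f.
Rounded to 2 significant figures: 13 L.

13 L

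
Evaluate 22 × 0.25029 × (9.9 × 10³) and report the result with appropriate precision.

5.5 × 10⁴

22 × 0.25029 × (9.9 × 10³) = 54513.162
Multiplication/division keeps the fewest significant figures: 22 → 2 s.f., 0.25029 → 5 s.f., 9.9 × 10³ → 2 s.f.; limit is 2.
Rounded to 2 significant figures: 5.5 × 10⁴.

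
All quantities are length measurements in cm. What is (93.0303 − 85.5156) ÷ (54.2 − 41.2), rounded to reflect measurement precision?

0.578

93.0303 − 85.5156 = 7.5147, limited to 4 d.p. → 5 s.f.; 54.2 − 41.2 = 13.0, limited to 1 d.p. → 3 s.f.
Carrying full precision, 7.5147 ÷ 13.0 = 0.578053846154…; keep min(5, 3) = 3 s.f.
Rounded to 3 significant figures: 0.578.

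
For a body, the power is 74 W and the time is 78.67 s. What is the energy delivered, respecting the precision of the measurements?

5.8 × 10³ J

energy delivered = 74 W × 78.67 s = 5821.58 J.
74 has 2 significant figures; 78.67 has 4.
Division/multiplication keeps the fewest: 2 significant figures.
Rounded: 5.8 × 10³ J.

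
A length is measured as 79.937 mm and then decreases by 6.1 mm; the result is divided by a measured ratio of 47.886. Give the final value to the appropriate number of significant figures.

79.937 mm − 6.1 mm = 73.837 mm; the difference is limited to 1 decimal place (3 s.f.).
Carrying full precision, 73.837 ÷ 47.886 = 1.54193292403… mm; 47.886 has 5 s.f., so the result keeps min(3, 5) = 3 s.f.
Rounded to 3 significant figures: 1.54 mm.

1.54 mm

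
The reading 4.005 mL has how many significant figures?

4.005: zeros between nonzero digits are significant.

4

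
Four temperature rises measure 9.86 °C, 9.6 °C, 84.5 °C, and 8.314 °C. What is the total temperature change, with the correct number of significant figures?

112.3 °C

9.86 °C + 9.6 °C + 84.5 °C + 8.314 °C = 112.274 °C.
Addition/subtraction keeps the fewest decimal places: 9.86 → 2 decimal places, 9.6 → 1 decimal place, 84.5 → 1 decimal place, 8.314 → 3 decimal places; limit is 1.
Rounded to 1 decimal place: 112.3 °C.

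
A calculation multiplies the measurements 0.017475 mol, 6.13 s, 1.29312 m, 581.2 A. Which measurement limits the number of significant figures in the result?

6.13 s

0.017475 mol → 5 s.f.; 6.13 s → 3 s.f.; 1.29312 m → 6 s.f.; 581.2 A → 4 s.f.
The fewest is 3 significant figures, from 6.13 s.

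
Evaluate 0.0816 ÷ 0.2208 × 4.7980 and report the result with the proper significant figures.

1.77

0.0816 ÷ 0.2208 × 4.7980 = 1.77317391304…
Multiplication/division keeps the fewest significant figures: 0.0816 → 3 s.f., 0.2208 → 4 s.f., 4.7980 → 5 s.f.; limit is 3.
Rounded to 3 significant figures: 1.77.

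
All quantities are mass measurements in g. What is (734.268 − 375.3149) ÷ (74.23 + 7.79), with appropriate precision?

4.376

734.268 − 375.3149 = 358.9531, limited to 3 d.p. → 6 s.f.; 74.23 + 7.79 = 82.02, limited to 2 d.p. → 4 s.f.
Carrying full precision, 358.9531 ÷ 82.02 = 4.37640941234…; keep min(6, 4) = 4 s.f.
Rounded to 4 significant figures: 4.376.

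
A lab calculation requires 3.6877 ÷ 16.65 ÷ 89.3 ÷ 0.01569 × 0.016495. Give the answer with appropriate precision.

3.6877 ÷ 16.65 ÷ 89.3 ÷ 0.01569 × 0.016495 = 0.00260746965461…
Multiplication/division keeps the fewest significant figures: 3.6877 → 5 s.f., 16.65 → 4 s.f., 89.3 → 3 s.f., 0.01569 → 4 s.f., 0.016495 → 5 s.f.; limit is 3.
Rounded to 3 significant figures: 0.00261.

0.00261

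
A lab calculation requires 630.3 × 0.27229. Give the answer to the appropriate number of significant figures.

171.6

630.3 × 0.27229 = 171.624387
Multiplication/division keeps the fewest significant figures: 630.3 → 4 s.f., 0.27229 → 5 s.f.; limit is 4.
Rounded to 4 significant figures: 171.6.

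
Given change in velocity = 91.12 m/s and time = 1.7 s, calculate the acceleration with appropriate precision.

54 m/s²

acceleration = 91.12 m/s ÷ 1.7 s = 53.6 m/s².
91.12 has 4 significant figures; 1.7 has 2.
Division/multiplication keeps the fewest: 2 significant figures.
Rounded: 54 m/s².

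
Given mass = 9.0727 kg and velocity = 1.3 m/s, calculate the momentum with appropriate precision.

momentum = 9.0727 kg × 1.3 m/s = 11.79451 kg·m/s.
9.0727 has 5 significant figures; 1.3 has 2.
Division/multiplication keeps the fewest: 2 significant figures.
Rounded: 12 kg·m/s.

12 kg·m/s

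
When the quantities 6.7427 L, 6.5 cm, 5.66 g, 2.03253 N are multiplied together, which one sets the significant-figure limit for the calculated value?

6.5 cm

6.7427 L → 5 s.f.; 6.5 cm → 2 s.f.; 5.66 g → 3 s.f.; 2.03253 N → 6 s.f.
The fewest is 2 significant figures, from 6.5 cm.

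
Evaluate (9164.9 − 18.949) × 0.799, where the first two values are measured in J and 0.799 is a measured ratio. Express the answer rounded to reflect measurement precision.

9164.9 J − 18.949 J = 9145.951 J; the difference is limited to 1 decimal place (5 s.f.).
Carrying full precision, 9145.951 × 0.799 = 7307.614849 J; 0.799 has 3 s.f., so the result keeps min(5, 3) = 3 s.f.
Rounded to 3 significant figures: 7.31 × 10^3 J.

7.31 × 10^3 J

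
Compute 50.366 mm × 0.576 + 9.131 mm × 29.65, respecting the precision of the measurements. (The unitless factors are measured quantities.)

299.7 mm

50.366 × 0.576 = 29.010816 → 29.0 mm (3 s.f., last digit at the 10^-1 place).
9.131 × 29.65 = 270.73415 → 270.7 mm (4 s.f., last digit at the 10^-1 place).
Sum: 299.744966 mm; keep the coarser place, 10^-1.
Result: 299.7 mm.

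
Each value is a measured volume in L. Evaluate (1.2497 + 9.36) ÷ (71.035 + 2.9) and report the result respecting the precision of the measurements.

1.44 × 10⁻¹

1.2497 + 9.36 = 10.6097, limited to 2 d.p. → 4 s.f.; 71.035 + 2.9 = 73.935, limited to 1 d.p. → 3 s.f.
Carrying full precision, 10.6097 ÷ 73.935 = 0.143500371948…; keep min(4, 3) = 3 s.f.
Rounded to 3 significant figures: 1.44 × 10⁻¹.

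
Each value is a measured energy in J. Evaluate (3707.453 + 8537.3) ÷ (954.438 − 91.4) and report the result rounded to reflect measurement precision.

3707.453 + 8537.3 = 12244.753, limited to 1 d.p. → 6 s.f.; 954.438 − 91.4 = 863.038, limited to 1 d.p. → 4 s.f.
Carrying full precision, 12244.753 ÷ 863.038 = 14.1879650722…; keep min(6, 4) = 4 s.f.
Rounded to 4 significant figures: 14.19.

14.19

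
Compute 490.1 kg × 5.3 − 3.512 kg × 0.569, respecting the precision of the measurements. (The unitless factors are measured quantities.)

2.6 × 10^3 kg

490.1 × 5.3 = 2597.53 → 2.6 × 10^3 kg (2 s.f., last digit at the 10^2 place).
3.512 × 0.569 = 1.998328 → 2.00 kg (3 s.f., last digit at the 10^-2 place).
Difference: 2595.531672 kg; keep the coarser place, 10^2.
Result: 2.6 × 10^3 kg.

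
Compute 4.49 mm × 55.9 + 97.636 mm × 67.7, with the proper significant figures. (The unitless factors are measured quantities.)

6.86 × 10³ mm

4.49 × 55.9 = 250.991 → 251 mm (3 s.f., last digit at the 10^0 place).
97.636 × 67.7 = 6609.9572 → 6.61 × 10³ mm (3 s.f., last digit at the 10^1 place).
Sum: 6860.9482 mm; keep the coarser place, 10^1.
Result: 6.86 × 10³ mm.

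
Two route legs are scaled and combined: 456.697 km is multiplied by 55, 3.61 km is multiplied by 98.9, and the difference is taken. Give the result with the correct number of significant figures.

456.697 × 55 = 25118.335 → 2.5 × 10^4 km (2 s.f., last digit at the 10^3 place).
3.61 × 98.9 = 357.029 → 357 km (3 s.f., last digit at the 10^0 place).
Difference: 24761.306 km; keep the coarser place, 10^3.
Result: 2.5 × 10^4 km.

2.5 × 10^4 km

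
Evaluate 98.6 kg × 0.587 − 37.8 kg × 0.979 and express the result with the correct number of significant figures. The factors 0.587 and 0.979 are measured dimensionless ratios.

20.9 kg

98.6 × 0.587 = 57.8782 → 57.9 kg (3 s.f., last digit at the 10^-1 place).
37.8 × 0.979 = 37.0062 → 37.0 kg (3 s.f., last digit at the 10^-1 place).
Difference: 20.872 kg; keep the coarser place, 10^-1.
Result: 20.9 kg.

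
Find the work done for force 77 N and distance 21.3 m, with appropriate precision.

1.6 × 10^3 J

work done = 77 N × 21.3 m = 1640.1 J.
77 has 2 significant figures; 21.3 has 3.
Division/multiplication keeps the fewest: 2 significant figures.
Rounded: 1.6 × 10^3 J.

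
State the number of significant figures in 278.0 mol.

278.0: trailing zeros after a decimal point are significant.

4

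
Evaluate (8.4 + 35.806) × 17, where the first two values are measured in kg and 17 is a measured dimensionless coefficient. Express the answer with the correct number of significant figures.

7.5 × 10² kg

8.4 kg + 35.806 kg = 44.206 kg; the sum is limited to 1 decimal place (3 s.f.).
Carrying full precision, 44.206 × 17 = 751.502 kg; 17 has 2 s.f., so the result keeps min(3, 2) = 2 s.f.
Rounded to 2 significant figures: 7.5 × 10² kg.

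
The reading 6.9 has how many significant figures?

6.9: every digit is nonzero and significant.

2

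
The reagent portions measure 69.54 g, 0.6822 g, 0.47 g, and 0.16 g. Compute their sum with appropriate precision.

70.85 g

69.54 g + 0.6822 g + 0.47 g + 0.16 g = 70.8522 g.
Addition/subtraction keeps the fewest decimal places: 69.54 → 2 decimal places, 0.6822 → 4 decimal places, 0.47 → 2 decimal places, 0.16 → 2 decimal places; limit is 2.
Rounded to 2 decimal places: 70.85 g.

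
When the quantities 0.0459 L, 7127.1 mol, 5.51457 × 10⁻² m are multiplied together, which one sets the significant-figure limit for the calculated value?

0.0459 L

0.0459 L → 3 s.f.; 7127.1 mol → 5 s.f.; 5.51457 × 10⁻² m → 6 s.f.
The fewest is 3 significant figures, from 0.0459 L.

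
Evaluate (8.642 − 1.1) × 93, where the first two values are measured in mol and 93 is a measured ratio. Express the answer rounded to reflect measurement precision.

7.0 × 10² mol

8.642 mol − 1.1 mol = 7.542 mol; the difference is limited to 1 decimal place (2 s.f.).
Carrying full precision, 7.542 × 93 = 701.406 mol; 93 has 2 s.f., so the result keeps min(2, 2) = 2 s.f.
Rounded to 2 significant figures: 7.0 × 10² mol.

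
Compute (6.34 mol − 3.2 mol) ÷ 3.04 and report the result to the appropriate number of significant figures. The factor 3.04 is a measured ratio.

6.34 mol − 3.2 mol = 3.14 mol; the difference is limited to 1 decimal place (2 s.f.).
Carrying full precision, 3.14 ÷ 3.04 = 1.03289473684… mol; 3.04 has 3 s.f., so the result keeps min(2, 3) = 2 s.f.
Rounded to 2 significant figures: 1.0 mol.

1.0 mol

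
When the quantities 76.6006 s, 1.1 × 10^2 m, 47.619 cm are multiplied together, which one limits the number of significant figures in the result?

76.6006 s → 6 s.f.; 1.1 × 10^2 m → 2 s.f.; 47.619 cm → 5 s.f.
The fewest is 2 significant figures, from 1.1 × 10^2 m.

1.1 × 10^2 m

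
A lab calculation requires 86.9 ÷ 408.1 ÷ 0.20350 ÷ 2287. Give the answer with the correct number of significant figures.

4.58 × 10^-4

86.9 ÷ 408.1 ÷ 0.20350 ÷ 2287 = 0.000457533189711…
Multiplication/division keeps the fewest significant figures: 86.9 → 3 s.f., 408.1 → 4 s.f., 0.20350 → 5 s.f., 2287 → 4 s.f.; limit is 3.
Rounded to 3 significant figures: 4.58 × 10^-4.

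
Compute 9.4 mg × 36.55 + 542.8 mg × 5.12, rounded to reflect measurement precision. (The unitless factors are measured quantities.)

9.4 × 36.55 = 343.57 → 3.4 × 10² mg (2 s.f., last digit at the 10^1 place).
542.8 × 5.12 = 2779.136 → 2.78 × 10³ mg (3 s.f., last digit at the 10^1 place).
Sum: 3122.706 mg; keep the coarser place, 10^1.
Result: 3.12 × 10³ mg.

3.12 × 10³ mg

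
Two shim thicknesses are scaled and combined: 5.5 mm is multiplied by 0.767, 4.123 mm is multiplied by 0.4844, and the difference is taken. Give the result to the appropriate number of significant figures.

5.5 × 0.767 = 4.2185 → 4.2 mm (2 s.f., last digit at the 10^-1 place).
4.123 × 0.4844 = 1.9971812 → 1.997 mm (4 s.f., last digit at the 10^-3 place).
Difference: 2.2213188 mm; keep the coarser place, 10^-1.
Result: 2.2 mm.

2.2 mm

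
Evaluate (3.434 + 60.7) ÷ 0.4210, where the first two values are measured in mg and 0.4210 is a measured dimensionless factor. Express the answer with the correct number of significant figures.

152 mg

3.434 mg + 60.7 mg = 64.134 mg; the sum is limited to 1 decimal place (3 s.f.).
Carrying full precision, 64.134 ÷ 0.4210 = 152.337292162… mg; 0.4210 has 4 s.f., so the result keeps min(3, 4) = 3 s.f.
Rounded to 3 significant figures: 152 mg.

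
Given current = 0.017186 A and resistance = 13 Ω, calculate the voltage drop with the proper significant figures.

0.22 V

voltage drop = 0.017186 A × 13 Ω = 0.223418 V.
0.017186 has 5 significant figures; 13 has 2.
Division/multiplication keeps the fewest: 2 significant figures.
Rounded: 0.22 V.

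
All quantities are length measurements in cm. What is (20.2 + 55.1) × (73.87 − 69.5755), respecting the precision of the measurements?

323 cm²

20.2 + 55.1 = 75.3, limited to 1 d.p. → 3 s.f.; 73.87 − 69.5755 = 4.2945, limited to 2 d.p. → 3 s.f.
Carrying full precision, 75.3 × 4.2945 = 323.37585; keep min(3, 3) = 3 s.f.
Rounded to 3 significant figures: 323 cm².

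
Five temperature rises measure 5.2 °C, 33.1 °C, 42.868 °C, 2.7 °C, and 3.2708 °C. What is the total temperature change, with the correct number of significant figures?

87.1 °C

5.2 °C + 33.1 °C + 42.868 °C + 2.7 °C + 3.2708 °C = 87.1388 °C.
Addition/subtraction keeps the fewest decimal places: 5.2 → 1 decimal place, 33.1 → 1 decimal place, 42.868 → 3 decimal places, 2.7 → 1 decimal place, 3.2708 → 4 decimal places; limit is 1.
Rounded to 1 decimal place: 87.1 °C.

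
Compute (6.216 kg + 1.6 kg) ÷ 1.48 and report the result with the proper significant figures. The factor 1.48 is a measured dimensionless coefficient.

6.216 kg + 1.6 kg = 7.816 kg; the sum is limited to 1 decimal place (2 s.f.).
Carrying full precision, 7.816 ÷ 1.48 = 5.28108108108… kg; 1.48 has 3 s.f., so the result keeps min(2, 3) = 2 s.f.
Rounded to 2 significant figures: 5.3 kg.

5.3 kg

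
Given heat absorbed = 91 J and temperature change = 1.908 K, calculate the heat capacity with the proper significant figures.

48 J/K

heat capacity = 91 J ÷ 1.908 K = 47.6939203354… J/K.
91 has 2 significant figures; 1.908 has 4.
Division/multiplication keeps the fewest: 2 significant figures.
Rounded: 48 J/K.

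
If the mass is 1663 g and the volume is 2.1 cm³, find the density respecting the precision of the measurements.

density = 1663 g ÷ 2.1 cm³ = 791.904761905… g/cm³.
1663 has 4 significant figures; 2.1 has 2.
Division/multiplication keeps the fewest: 2 significant figures.
Rounded: 7.9 × 10^2 g/cm³.

7.9 × 10^2 g/cm³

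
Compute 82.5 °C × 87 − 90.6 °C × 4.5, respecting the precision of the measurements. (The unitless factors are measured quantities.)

6.8 × 10^3 °C

82.5 × 87 = 7177.5 → 7.2 × 10^3 °C (2 s.f., last digit at the 10^2 place).
90.6 × 4.5 = 407.7 → 4.1 × 10^2 °C (2 s.f., last digit at the 10^1 place).
Difference: 6769.8 °C; keep the coarser place, 10^2.
Result: 6.8 × 10^3 °C.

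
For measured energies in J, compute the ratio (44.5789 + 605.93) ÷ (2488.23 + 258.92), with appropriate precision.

2.3679 × 10⁻¹

44.5789 + 605.93 = 650.5089, limited to 2 d.p. → 5 s.f.; 2488.23 + 258.92 = 2747.15, limited to 2 d.p. → 6 s.f.
Carrying full precision, 650.5089 ÷ 2747.15 = 0.236794095699…; keep min(5, 6) = 5 s.f.
Rounded to 5 significant figures: 2.3679 × 10⁻¹.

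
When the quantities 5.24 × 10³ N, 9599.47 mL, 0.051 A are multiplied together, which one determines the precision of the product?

0.051 A

5.24 × 10³ N → 3 s.f.; 9599.47 mL → 6 s.f.; 0.051 A → 2 s.f.
The fewest is 2 significant figures, from 0.051 A.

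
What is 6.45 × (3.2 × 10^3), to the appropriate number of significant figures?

2.1 × 10^4

6.45 × (3.2 × 10^3) = 20640
Multiplication/division keeps the fewest significant figures: 6.45 → 3 s.f., 3.2 × 10^3 → 2 s.f.; limit is 2.
Rounded to 2 significant figures: 2.1 × 10^4.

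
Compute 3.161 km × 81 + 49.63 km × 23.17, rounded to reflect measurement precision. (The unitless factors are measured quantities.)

1.41 × 10^3 km

3.161 × 81 = 256.041 → 2.6 × 10^2 km (2 s.f., last digit at the 10^1 place).
49.63 × 23.17 = 1149.9271 → 1.150 × 10^3 km (4 s.f., last digit at the 10^0 place).
Sum: 1405.9681 km; keep the coarser place, 10^1.
Result: 1.41 × 10^3 km.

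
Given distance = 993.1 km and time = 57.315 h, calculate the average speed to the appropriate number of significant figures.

17.33 km/h

average speed = 993.1 km ÷ 57.315 h = 17.3270522551… km/h.
993.1 has 4 significant figures; 57.315 has 5.
Division/multiplication keeps the fewest: 4 significant figures.
Rounded: 17.33 km/h.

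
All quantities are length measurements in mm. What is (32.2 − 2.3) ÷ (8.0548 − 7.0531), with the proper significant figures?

29.8

32.2 − 2.3 = 29.9, limited to 1 d.p. → 3 s.f.; 8.0548 − 7.0531 = 1.0017, limited to 4 d.p. → 5 s.f.
Carrying full precision, 29.9 ÷ 1.0017 = 29.8492562644…; keep min(3, 5) = 3 s.f.
Rounded to 3 significant figures: 29.8.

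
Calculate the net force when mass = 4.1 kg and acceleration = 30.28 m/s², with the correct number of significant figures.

1.2 × 10^2 N

net force = 4.1 kg × 30.28 m/s² = 124.148 N.
4.1 has 2 significant figures; 30.28 has 4.
Division/multiplication keeps the fewest: 2 significant figures.
Rounded: 1.2 × 10^2 N.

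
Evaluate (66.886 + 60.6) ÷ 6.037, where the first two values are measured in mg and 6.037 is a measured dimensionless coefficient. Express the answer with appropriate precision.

21.12 mg

66.886 mg + 60.6 mg = 127.486 mg; the sum is limited to 1 decimal place (4 s.f.).
Carrying full precision, 127.486 ÷ 6.037 = 21.1174424383… mg; 6.037 has 4 s.f., so the result keeps min(4, 4) = 4 s.f.
Rounded to 4 significant figures: 21.12 mg.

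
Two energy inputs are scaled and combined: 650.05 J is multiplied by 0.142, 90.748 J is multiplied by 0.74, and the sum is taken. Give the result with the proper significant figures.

1.59 × 10² J

650.05 × 0.142 = 92.3071 → 92.3 J (3 s.f., last digit at the 10^-1 place).
90.748 × 0.74 = 67.15352 → 67 J (2 s.f., last digit at the 10^0 place).
Sum: 159.46062 J; keep the coarser place, 10^0.
Result: 1.59 × 10² J.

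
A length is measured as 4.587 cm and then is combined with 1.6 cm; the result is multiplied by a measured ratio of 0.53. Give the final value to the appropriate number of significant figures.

3.3 cm

4.587 cm + 1.6 cm = 6.187 cm; the sum is limited to 1 decimal place (2 s.f.).
Carrying full precision, 6.187 × 0.53 = 3.27911 cm; 0.53 has 2 s.f., so the result keeps min(2, 2) = 2 s.f.
Rounded to 2 significant figures: 3.3 cm.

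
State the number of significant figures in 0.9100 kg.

4

0.9100: leading zeros are not significant; trailing zeros after a decimal point are significant.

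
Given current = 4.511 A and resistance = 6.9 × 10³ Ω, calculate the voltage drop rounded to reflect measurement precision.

3.1 × 10⁴ V

voltage drop = 4.511 A × 6.9 × 10³ Ω = 31125.9 V.
4.511 has 4 significant figures; 6.9 × 10³ has 2.
Division/multiplication keeps the fewest: 2 significant figures.
Rounded: 3.1 × 10⁴ V.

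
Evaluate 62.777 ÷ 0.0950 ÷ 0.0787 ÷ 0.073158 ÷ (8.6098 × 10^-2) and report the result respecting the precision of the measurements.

1.33 × 10^6

62.777 ÷ 0.0950 ÷ 0.0787 ÷ 0.073158 ÷ (8.6098 × 10^-2) = 1333052.74243…
Multiplication/division keeps the fewest significant figures: 62.777 → 5 s.f., 0.0950 → 3 s.f., 0.0787 → 3 s.f., 0.073158 → 5 s.f., 8.6098 × 10^-2 → 5 s.f.; limit is 3.
Rounded to 3 significant figures: 1.33 × 10^6.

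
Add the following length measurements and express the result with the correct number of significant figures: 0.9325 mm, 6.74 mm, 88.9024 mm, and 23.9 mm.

0.9325 mm + 6.74 mm + 88.9024 mm + 23.9 mm = 120.4749 mm.
Addition/subtraction keeps the fewest decimal places: 0.9325 → 4 decimal places, 6.74 → 2 decimal places, 88.9024 → 4 decimal places, 23.9 → 1 decimal place; limit is 1.
Rounded to 1 decimal place: 120.5 mm.

120.5 mm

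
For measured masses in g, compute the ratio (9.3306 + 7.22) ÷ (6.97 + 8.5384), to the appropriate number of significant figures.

9.3306 + 7.22 = 16.5506, limited to 2 d.p. → 4 s.f.; 6.97 + 8.5384 = 15.5084, limited to 2 d.p. → 4 s.f.
Carrying full precision, 16.5506 ÷ 15.5084 = 1.06720229037…; keep min(4, 4) = 4 s.f.
Rounded to 4 significant figures: 1.067.

1.067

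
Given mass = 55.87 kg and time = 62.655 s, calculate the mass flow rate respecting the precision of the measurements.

0.8917 kg/s

mass flow rate = 55.87 kg ÷ 62.655 s = 0.891708562764… kg/s.
55.87 has 4 significant figures; 62.655 has 5.
Division/multiplication keeps the fewest: 4 significant figures.
Rounded: 0.8917 kg/s.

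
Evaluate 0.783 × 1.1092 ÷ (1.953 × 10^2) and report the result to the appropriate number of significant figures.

0.783 × 1.1092 ÷ (1.953 × 10^2) = 0.00444702304147…
Multiplication/division keeps the fewest significant figures: 0.783 → 3 s.f., 1.1092 → 5 s.f., 1.953 × 10^2 → 4 s.f.; limit is 3.
Rounded to 3 significant figures: 0.00445.

0.00445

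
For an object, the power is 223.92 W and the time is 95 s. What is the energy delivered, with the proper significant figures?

2.1 × 10⁴ J

energy delivered = 223.92 W × 95 s = 21272.4 J.
223.92 has 5 significant figures; 95 has 2.
Division/multiplication keeps the fewest: 2 significant figures.
Rounded: 2.1 × 10⁴ J.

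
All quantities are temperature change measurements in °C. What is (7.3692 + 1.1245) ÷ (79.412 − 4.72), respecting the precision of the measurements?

7.3692 + 1.1245 = 8.4937, limited to 4 d.p. → 5 s.f.; 79.412 − 4.72 = 74.692, limited to 2 d.p. → 4 s.f.
Carrying full precision, 8.4937 ÷ 74.692 = 0.113716328389…; keep min(5, 4) = 4 s.f.
Rounded to 4 significant figures: 0.1137.

0.1137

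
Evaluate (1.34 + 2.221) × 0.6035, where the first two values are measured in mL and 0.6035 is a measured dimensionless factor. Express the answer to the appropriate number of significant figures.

1.34 mL + 2.221 mL = 3.561 mL; the sum is limited to 2 decimal places (3 s.f.).
Carrying full precision, 3.561 × 0.6035 = 2.1490635 mL; 0.6035 has 4 s.f., so the result keeps min(3, 4) = 3 s.f.
Rounded to 3 significant figures: 2.15 mL.

2.15 mL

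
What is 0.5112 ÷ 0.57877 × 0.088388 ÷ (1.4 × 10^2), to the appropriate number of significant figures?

0.5112 ÷ 0.57877 × 0.088388 ÷ (1.4 × 10^2) = 0.000557635103014…
Multiplication/division keeps the fewest significant figures: 0.5112 → 4 s.f., 0.57877 → 5 s.f., 0.088388 → 5 s.f., 1.4 × 10^2 → 2 s.f.; limit is 2.
Rounded to 2 significant figures: 5.6 × 10^-4.

5.6 × 10^-4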